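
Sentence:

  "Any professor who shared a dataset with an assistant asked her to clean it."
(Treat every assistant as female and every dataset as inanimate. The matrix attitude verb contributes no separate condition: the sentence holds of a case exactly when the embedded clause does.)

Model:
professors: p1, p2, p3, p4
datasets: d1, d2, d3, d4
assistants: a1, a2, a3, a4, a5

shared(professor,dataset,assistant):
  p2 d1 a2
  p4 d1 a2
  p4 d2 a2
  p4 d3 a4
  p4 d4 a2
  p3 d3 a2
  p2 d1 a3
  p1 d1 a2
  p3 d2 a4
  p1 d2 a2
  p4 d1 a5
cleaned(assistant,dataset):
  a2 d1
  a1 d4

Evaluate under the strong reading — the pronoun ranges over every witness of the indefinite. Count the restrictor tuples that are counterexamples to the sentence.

"her" takes "an assistant" as antecedent and "it" takes "a dataset"; both are donkey pronouns co-varying with the restrictor.
Strong reading: for every (p,d,a) with shared(p,d,a), cleaned(a,d).
Restrictor triples: (p1,d1,a2)→cleaned(a2,d1) ✓  (p1,d2,a2)→cleaned(a2,d2) ✗  (p2,d1,a2)→cleaned(a2,d1) ✓  (p2,d1,a3)→cleaned(a3,d1) ✗  (p3,d2,a4)→cleaned(a4,d2) ✗  (p3,d3,a2)→cleaned(a2,d3) ✗  (p4,d1,a2)→cleaned(a2,d1) ✓  (p4,d1,a5)→cleaned(a5,d1) ✗  (p4,d2,a2)→cleaned(a2,d2) ✗  (p4,d3,a4)→cleaned(a4,d3) ✗  (p4,d4,a2)→cleaned(a2,d4) ✗
Counterexamples (restrictor triples failing the scope): 8.

8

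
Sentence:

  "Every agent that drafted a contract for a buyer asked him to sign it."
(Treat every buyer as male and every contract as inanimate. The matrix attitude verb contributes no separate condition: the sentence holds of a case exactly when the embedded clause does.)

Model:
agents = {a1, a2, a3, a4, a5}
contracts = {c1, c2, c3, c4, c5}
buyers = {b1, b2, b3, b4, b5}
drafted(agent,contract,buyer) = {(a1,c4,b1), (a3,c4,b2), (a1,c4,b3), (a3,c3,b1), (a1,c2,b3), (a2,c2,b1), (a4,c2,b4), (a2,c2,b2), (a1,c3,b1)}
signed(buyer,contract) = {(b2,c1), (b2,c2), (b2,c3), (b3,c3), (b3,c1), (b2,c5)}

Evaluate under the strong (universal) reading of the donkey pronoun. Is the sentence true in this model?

"him" takes "a buyer" as antecedent and "it" takes "a contract"; both are donkey pronouns co-varying with the restrictor.
Strong reading: for every (a,c,b) with drafted(a,c,b), signed(b,c).
Restrictor triples: (a1,c2,b3)→signed(b3,c2) ✗  (a1,c3,b1)→signed(b1,c3) ✗  (a1,c4,b1)→signed(b1,c4) ✗  (a1,c4,b3)→signed(b3,c4) ✗  (a2,c2,b1)→signed(b1,c2) ✗  (a2,c2,b2)→signed(b2,c2) ✓  (a3,c3,b1)→signed(b1,c3) ✗  (a3,c4,b2)→signed(b2,c4) ✗  (a4,c2,b4)→signed(b4,c2) ✗
Counterexample: (a1,c2,b3) — signed(b3,c2) does not hold.

False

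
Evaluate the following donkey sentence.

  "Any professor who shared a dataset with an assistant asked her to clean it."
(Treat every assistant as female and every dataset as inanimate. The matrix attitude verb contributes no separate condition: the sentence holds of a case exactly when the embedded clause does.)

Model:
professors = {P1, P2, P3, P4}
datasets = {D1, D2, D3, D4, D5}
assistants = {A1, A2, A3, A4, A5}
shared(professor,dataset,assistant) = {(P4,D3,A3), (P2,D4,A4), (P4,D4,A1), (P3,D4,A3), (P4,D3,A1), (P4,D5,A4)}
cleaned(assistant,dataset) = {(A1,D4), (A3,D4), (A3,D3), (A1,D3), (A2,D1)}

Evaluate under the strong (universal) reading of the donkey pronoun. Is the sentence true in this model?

"her" takes "an assistant" as antecedent and "it" takes "a dataset"; both are donkey pronouns co-varying with the restrictor.
Strong reading: for every (p,d,a) with shared(p,d,a), cleaned(a,d).
Restrictor triples: (P2,D4,A4)→cleaned(A4,D4) ✗  (P3,D4,A3)→cleaned(A3,D4) ✓  (P4,D3,A1)→cleaned(A1,D3) ✓  (P4,D3,A3)→cleaned(A3,D3) ✓  (P4,D4,A1)→cleaned(A1,D4) ✓  (P4,D5,A4)→cleaned(A4,D5) ✗
Counterexample: (P2,D4,A4) — cleaned(A4,D4) does not hold.

False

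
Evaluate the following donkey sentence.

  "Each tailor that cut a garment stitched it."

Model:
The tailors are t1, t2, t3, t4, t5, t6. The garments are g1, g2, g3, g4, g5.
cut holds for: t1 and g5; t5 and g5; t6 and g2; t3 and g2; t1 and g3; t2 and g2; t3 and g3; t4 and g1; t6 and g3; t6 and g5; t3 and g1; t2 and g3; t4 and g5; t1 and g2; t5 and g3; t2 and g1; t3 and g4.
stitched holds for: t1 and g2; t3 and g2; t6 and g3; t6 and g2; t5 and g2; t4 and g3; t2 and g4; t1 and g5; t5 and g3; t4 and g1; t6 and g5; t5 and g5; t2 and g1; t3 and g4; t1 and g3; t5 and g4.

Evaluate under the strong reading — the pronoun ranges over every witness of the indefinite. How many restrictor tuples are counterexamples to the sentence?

"it" takes "a garment" as antecedent — a donkey pronoun bound across the clause boundary.
Strong reading: for every (t,g) with cut(t,g), stitched(t,g).
Restrictor pairs: (t1,g2) ✓  (t1,g3) ✓  (t1,g5) ✓  (t2,g1) ✓  (t2,g2) ✗  (t2,g3) ✗  (t3,g1) ✗  (t3,g2) ✓  (t3,g3) ✗  (t3,g4) ✓  (t4,g1) ✓  (t4,g5) ✗  (t5,g3) ✓  (t5,g5) ✓  (t6,g2) ✓  (t6,g3) ✓  (t6,g5) ✓
Counterexamples (restrictor pairs failing the scope): 5.

5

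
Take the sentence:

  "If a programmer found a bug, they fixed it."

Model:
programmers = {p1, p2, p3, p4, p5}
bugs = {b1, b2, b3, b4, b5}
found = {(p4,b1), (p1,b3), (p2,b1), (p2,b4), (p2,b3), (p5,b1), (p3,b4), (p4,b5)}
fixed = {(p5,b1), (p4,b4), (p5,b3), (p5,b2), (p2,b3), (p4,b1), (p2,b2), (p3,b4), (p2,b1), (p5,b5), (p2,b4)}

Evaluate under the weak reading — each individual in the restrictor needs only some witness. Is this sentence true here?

"it" takes "a bug" as antecedent — a donkey pronoun bound across the clause boundary.
Weak reading: every programmer p with some found-bug has at least one found-bug b such that fixed(p,b).
Per programmer: p1:✗  p2:✓  p3:✓  p4:✓  p5:✓
p1 has no witness among its found-bugs.

False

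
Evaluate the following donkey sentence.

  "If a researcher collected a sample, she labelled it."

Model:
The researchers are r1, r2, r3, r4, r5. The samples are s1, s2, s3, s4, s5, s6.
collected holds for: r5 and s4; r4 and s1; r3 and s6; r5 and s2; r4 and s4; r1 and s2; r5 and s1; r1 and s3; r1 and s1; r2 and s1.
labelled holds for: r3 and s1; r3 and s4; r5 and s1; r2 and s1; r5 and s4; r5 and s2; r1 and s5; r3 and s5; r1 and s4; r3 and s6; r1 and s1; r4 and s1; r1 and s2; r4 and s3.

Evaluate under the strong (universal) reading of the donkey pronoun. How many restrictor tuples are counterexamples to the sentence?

2

"it" takes "a sample" as antecedent — a donkey pronoun bound across the clause boundary.
Strong reading: for every (r,s) with collected(r,s), labelled(r,s).
Restrictor pairs: (r1,s1) ✓  (r1,s2) ✓  (r1,s3) ✗  (r2,s1) ✓  (r3,s6) ✓  (r4,s1) ✓  (r4,s4) ✗  (r5,s1) ✓  (r5,s2) ✓  (r5,s4) ✓
Counterexamples (restrictor pairs failing the scope): 2.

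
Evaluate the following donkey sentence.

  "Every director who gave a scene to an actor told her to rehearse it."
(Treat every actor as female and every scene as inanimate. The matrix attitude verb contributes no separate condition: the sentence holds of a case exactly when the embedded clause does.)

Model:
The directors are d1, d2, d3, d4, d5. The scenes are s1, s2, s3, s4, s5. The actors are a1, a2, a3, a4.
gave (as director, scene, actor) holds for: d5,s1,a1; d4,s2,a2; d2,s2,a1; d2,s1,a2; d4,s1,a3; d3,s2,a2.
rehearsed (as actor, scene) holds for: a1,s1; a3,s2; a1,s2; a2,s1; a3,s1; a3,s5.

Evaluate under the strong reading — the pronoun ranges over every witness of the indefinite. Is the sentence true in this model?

False

"her" takes "an actor" as antecedent and "it" takes "a scene"; both are donkey pronouns co-varying with the restrictor.
Strong reading: for every (d,s,a) with gave(d,s,a), rehearsed(a,s).
Restrictor triples: (d2,s1,a2)→rehearsed(a2,s1) ✓  (d2,s2,a1)→rehearsed(a1,s2) ✓  (d3,s2,a2)→rehearsed(a2,s2) ✗  (d4,s1,a3)→rehearsed(a3,s1) ✓  (d4,s2,a2)→rehearsed(a2,s2) ✗  (d5,s1,a1)→rehearsed(a1,s1) ✓
Counterexample: (d3,s2,a2) — rehearsed(a2,s2) does not hold.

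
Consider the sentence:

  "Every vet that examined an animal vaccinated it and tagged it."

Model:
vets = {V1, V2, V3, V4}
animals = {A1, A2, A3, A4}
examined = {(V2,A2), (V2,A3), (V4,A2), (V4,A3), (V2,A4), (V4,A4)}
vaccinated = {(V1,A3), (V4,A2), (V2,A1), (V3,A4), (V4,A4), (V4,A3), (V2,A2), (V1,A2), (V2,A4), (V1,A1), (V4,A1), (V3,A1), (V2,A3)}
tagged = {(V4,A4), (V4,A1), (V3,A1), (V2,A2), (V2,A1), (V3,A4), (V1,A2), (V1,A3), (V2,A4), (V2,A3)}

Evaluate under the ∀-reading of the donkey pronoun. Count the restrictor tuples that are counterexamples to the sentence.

2

"it" takes "an animal" as antecedent — a donkey pronoun bound across the clause boundary.
Strong reading: for every (v,a) with examined(v,a), vaccinated(v,a) ∧ tagged(v,a).
Restrictor pairs: (V2,A2) ✓  (V2,A3) ✓  (V2,A4) ✓  (V4,A2) ✗  (V4,A3) ✗  (V4,A4) ✓
Counterexamples (restrictor pairs failing the scope): 2.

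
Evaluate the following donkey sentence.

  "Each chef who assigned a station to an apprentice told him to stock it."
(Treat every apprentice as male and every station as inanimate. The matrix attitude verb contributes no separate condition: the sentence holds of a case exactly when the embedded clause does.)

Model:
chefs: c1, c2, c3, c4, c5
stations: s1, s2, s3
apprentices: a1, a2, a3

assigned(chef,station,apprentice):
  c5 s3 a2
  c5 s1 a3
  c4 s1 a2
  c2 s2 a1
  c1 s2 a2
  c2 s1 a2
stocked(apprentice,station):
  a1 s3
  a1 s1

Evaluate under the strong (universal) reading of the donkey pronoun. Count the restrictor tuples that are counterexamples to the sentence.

6

"him" takes "an apprentice" as antecedent and "it" takes "a station"; both are donkey pronouns co-varying with the restrictor.
Strong reading: for every (c,s,a) with assigned(c,s,a), stocked(a,s).
Restrictor triples: (c1,s2,a2)→stocked(a2,s2) ✗  (c2,s1,a2)→stocked(a2,s1) ✗  (c2,s2,a1)→stocked(a1,s2) ✗  (c4,s1,a2)→stocked(a2,s1) ✗  (c5,s1,a3)→stocked(a3,s1) ✗  (c5,s3,a2)→stocked(a2,s3) ✗
Counterexamples (restrictor triples failing the scope): 6.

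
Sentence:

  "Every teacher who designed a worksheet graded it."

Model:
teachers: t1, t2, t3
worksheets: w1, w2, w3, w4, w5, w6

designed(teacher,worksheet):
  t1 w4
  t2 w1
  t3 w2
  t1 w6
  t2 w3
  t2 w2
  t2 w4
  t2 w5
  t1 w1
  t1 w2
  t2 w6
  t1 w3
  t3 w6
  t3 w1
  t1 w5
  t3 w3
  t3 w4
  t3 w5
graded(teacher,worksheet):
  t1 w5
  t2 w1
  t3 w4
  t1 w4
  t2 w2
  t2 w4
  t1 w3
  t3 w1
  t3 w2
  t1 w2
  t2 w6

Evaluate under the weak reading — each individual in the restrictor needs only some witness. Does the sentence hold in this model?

True

"it" takes "a worksheet" as antecedent — a donkey pronoun bound across the clause boundary.
Weak reading: every teacher t with some designed-worksheet has at least one designed-worksheet w such that graded(t,w).
Per teacher: t1:✓  t2:✓  t3:✓
Every teacher in the restrictor has a witness.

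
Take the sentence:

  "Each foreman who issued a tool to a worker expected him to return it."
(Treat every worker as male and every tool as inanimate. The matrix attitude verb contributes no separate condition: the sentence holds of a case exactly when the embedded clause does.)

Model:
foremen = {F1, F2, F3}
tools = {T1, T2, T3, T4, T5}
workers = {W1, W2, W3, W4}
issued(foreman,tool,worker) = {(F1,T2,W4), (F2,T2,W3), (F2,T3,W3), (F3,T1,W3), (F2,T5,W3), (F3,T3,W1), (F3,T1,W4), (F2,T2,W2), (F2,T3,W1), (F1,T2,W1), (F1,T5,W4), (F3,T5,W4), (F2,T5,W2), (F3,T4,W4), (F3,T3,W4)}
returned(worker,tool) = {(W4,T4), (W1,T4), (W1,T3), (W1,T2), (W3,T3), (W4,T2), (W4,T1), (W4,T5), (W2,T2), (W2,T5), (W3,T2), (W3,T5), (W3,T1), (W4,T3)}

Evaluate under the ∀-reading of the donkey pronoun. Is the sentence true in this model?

True

"him" takes "a worker" as antecedent and "it" takes "a tool"; both are donkey pronouns co-varying with the restrictor.
Strong reading: for every (f,t,w) with issued(f,t,w), returned(w,t).
Restrictor triples: (F1,T2,W1)→returned(W1,T2) ✓  (F1,T2,W4)→returned(W4,T2) ✓  (F1,T5,W4)→returned(W4,T5) ✓  (F2,T2,W2)→returned(W2,T2) ✓  (F2,T2,W3)→returned(W3,T2) ✓  (F2,T3,W1)→returned(W1,T3) ✓  (F2,T3,W3)→returned(W3,T3) ✓  (F2,T5,W2)→returned(W2,T5) ✓  (F2,T5,W3)→returned(W3,T5) ✓  (F3,T1,W3)→returned(W3,T1) ✓  (F3,T1,W4)→returned(W4,T1) ✓  (F3,T3,W1)→returned(W1,T3) ✓  (F3,T3,W4)→returned(W4,T3) ✓  (F3,T4,W4)→returned(W4,T4) ✓  (F3,T5,W4)→returned(W4,T5) ✓
Every restrictor triple satisfies the scope.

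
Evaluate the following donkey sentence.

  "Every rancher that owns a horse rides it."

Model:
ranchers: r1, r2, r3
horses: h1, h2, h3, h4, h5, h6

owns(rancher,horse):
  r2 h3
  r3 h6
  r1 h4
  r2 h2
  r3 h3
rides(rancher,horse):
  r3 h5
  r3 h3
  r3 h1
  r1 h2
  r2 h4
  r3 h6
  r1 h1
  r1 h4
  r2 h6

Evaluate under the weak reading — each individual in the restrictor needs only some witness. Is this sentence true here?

"it" takes "a horse" as antecedent — a donkey pronoun bound across the clause boundary.
Weak reading: every rancher r with some owns-horse has at least one owns-horse h such that rides(r,h).
Per rancher: r1:✓  r2:✗  r3:✓
r2 has no witness among its owns-horses.

False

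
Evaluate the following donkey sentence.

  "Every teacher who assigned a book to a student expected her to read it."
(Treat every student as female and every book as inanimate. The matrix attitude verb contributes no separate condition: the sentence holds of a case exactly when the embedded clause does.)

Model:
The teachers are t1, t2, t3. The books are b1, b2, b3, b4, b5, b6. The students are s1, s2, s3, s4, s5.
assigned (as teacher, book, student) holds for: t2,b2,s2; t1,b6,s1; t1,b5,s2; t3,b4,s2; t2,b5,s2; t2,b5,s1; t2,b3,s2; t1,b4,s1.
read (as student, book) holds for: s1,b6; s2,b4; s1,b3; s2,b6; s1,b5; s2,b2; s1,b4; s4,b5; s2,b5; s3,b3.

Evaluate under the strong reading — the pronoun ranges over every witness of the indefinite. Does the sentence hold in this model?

False

"her" takes "a student" as antecedent and "it" takes "a book"; both are donkey pronouns co-varying with the restrictor.
Strong reading: for every (t,b,s) with assigned(t,b,s), read(s,b).
Restrictor triples: (t1,b4,s1)→read(s1,b4) ✓  (t1,b5,s2)→read(s2,b5) ✓  (t1,b6,s1)→read(s1,b6) ✓  (t2,b2,s2)→read(s2,b2) ✓  (t2,b3,s2)→read(s2,b3) ✗  (t2,b5,s1)→read(s1,b5) ✓  (t2,b5,s2)→read(s2,b5) ✓  (t3,b4,s2)→read(s2,b4) ✓
Counterexample: (t2,b3,s2) — read(s2,b3) does not hold.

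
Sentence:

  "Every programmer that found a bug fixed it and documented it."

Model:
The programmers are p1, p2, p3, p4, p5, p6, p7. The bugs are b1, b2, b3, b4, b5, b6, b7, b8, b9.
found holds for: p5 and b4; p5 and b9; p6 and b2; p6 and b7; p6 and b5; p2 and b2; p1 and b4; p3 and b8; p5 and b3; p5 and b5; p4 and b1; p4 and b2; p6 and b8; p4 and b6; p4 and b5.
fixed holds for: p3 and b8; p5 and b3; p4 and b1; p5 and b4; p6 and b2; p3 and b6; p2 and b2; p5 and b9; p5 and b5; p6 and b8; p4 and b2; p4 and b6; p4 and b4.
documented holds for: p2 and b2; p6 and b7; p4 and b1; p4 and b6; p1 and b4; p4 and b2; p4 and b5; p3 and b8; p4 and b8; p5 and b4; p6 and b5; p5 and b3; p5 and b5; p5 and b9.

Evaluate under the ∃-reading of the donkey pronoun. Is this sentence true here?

"it" takes "a bug" as antecedent — a donkey pronoun bound across the clause boundary.
Weak reading: every programmer p with some found-bug has at least one found-bug b such that fixed(p,b) ∧ documented(p,b).
Per programmer: p1:✗  p2:✓  p3:✓  p4:✓  p5:✓  p6:✗
p1 has no witness among its found-bugs.

False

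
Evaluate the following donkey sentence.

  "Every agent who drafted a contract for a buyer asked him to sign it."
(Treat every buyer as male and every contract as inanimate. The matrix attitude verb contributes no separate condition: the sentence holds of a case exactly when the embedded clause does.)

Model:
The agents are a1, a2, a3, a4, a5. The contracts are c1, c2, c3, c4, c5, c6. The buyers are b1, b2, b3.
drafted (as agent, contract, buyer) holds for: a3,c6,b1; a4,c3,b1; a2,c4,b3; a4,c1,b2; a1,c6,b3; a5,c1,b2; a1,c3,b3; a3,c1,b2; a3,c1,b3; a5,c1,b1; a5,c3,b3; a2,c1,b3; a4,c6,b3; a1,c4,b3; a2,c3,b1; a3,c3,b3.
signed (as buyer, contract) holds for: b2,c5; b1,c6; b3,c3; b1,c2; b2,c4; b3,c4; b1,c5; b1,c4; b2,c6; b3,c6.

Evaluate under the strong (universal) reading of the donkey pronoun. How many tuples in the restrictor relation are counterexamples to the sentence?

8

"him" takes "a buyer" as antecedent and "it" takes "a contract"; both are donkey pronouns co-varying with the restrictor.
Strong reading: for every (a,c,b) with drafted(a,c,b), signed(b,c).
Restrictor triples: (a1,c3,b3)→signed(b3,c3) ✓  (a1,c4,b3)→signed(b3,c4) ✓  (a1,c6,b3)→signed(b3,c6) ✓  (a2,c1,b3)→signed(b3,c1) ✗  (a2,c3,b1)→signed(b1,c3) ✗  (a2,c4,b3)→signed(b3,c4) ✓  (a3,c1,b2)→signed(b2,c1) ✗  (a3,c1,b3)→signed(b3,c1) ✗  (a3,c3,b3)→signed(b3,c3) ✓  (a3,c6,b1)→signed(b1,c6) ✓  (a4,c1,b2)→signed(b2,c1) ✗  (a4,c3,b1)→signed(b1,c3) ✗  (a4,c6,b3)→signed(b3,c6) ✓  (a5,c1,b1)→signed(b1,c1) ✗  (a5,c1,b2)→signed(b2,c1) ✗  (a5,c3,b3)→signed(b3,c3) ✓
Counterexamples (restrictor triples failing the scope): 8.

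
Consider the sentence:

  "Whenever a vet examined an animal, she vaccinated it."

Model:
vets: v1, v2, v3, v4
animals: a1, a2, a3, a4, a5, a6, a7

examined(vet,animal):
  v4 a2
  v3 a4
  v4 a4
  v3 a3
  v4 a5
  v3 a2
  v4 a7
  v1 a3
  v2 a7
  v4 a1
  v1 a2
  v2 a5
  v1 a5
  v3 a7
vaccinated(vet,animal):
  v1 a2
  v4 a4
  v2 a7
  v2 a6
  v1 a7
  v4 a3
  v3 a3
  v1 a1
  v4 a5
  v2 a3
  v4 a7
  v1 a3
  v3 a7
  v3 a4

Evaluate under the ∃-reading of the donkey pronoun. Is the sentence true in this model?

"it" takes "an animal" as antecedent — a donkey pronoun bound across the clause boundary.
Weak reading: every vet v with some examined-animal has at least one examined-animal a such that vaccinated(v,a).
Per vet: v1:✓  v2:✓  v3:✓  v4:✓
Every vet in the restrictor has a witness.

True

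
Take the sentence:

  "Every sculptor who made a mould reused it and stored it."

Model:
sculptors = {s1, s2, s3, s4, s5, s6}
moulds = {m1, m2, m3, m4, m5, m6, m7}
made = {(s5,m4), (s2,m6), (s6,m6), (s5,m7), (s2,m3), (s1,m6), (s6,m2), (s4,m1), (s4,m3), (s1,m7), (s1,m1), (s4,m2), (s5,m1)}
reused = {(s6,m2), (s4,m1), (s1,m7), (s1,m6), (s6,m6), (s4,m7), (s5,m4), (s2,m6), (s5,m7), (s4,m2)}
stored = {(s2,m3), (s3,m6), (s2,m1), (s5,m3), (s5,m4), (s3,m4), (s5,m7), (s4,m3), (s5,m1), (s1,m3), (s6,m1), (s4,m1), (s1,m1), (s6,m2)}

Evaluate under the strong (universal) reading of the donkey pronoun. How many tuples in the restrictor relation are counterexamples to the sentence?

9

"it" takes "a mould" as antecedent — a donkey pronoun bound across the clause boundary.
Strong reading: for every (s,m) with made(s,m), reused(s,m) ∧ stored(s,m).
Restrictor pairs: (s1,m1) ✗  (s1,m6) ✗  (s1,m7) ✗  (s2,m3) ✗  (s2,m6) ✗  (s4,m1) ✓  (s4,m2) ✗  (s4,m3) ✗  (s5,m1) ✗  (s5,m4) ✓  (s5,m7) ✓  (s6,m2) ✓  (s6,m6) ✗
Counterexamples (restrictor pairs failing the scope): 9.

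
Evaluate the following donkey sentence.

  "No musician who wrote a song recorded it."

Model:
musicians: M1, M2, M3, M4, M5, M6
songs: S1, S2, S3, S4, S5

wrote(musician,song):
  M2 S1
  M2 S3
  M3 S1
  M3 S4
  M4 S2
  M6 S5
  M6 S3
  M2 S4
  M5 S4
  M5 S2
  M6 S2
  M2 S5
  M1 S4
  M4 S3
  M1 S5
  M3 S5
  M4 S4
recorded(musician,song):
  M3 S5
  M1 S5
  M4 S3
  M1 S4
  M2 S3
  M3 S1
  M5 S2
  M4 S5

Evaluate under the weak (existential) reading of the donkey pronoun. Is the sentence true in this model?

"it" takes "a song" as antecedent — a donkey pronoun bound across the clause boundary.
Truth condition: for no (m,s) with wrote(m,s) does recorded(m,s) hold.
Restrictor pairs — does the scope hold? (M1,S4):holds  (M1,S5):holds  (M2,S1):fails  (M2,S3):holds  (M2,S4):fails  (M2,S5):fails  (M3,S1):holds  (M3,S4):fails  (M3,S5):holds  (M4,S2):fails  (M4,S3):holds  (M4,S4):fails  (M5,S2):holds  (M5,S4):fails  (M6,S2):fails  (M6,S3):fails  (M6,S5):fails
Scope holds for 7 pair(s), so the sentence is false.

False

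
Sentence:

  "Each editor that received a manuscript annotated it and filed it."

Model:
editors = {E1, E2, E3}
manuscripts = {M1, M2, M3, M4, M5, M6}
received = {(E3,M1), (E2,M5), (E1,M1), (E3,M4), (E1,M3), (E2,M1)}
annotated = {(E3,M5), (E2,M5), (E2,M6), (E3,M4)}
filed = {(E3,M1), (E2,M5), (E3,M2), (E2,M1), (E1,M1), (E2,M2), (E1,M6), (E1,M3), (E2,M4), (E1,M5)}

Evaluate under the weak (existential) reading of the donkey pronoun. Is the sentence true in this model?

False

"it" takes "a manuscript" as antecedent — a donkey pronoun bound across the clause boundary.
Weak reading: every editor e with some received-manuscript has at least one received-manuscript m such that annotated(e,m) ∧ filed(e,m).
Per editor: E1:✗  E2:✓  E3:✗
E1 has no witness among its received-manuscripts.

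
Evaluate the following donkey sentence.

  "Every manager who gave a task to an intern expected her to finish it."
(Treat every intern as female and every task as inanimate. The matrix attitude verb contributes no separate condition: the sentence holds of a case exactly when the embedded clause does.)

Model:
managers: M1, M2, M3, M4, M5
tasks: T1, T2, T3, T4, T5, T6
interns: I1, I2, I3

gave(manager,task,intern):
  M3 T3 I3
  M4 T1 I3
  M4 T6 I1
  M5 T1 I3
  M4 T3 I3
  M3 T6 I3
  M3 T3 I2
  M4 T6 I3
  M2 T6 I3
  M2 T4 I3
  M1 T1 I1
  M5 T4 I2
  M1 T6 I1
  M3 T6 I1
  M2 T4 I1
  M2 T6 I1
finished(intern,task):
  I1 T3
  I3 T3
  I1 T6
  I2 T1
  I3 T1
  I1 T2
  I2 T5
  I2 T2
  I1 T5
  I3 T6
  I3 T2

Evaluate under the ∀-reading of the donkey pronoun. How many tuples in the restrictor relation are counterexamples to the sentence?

5

"her" takes "an intern" as antecedent and "it" takes "a task"; both are donkey pronouns co-varying with the restrictor.
Strong reading: for every (m,t,i) with gave(m,t,i), finished(i,t).
Restrictor triples: (M1,T1,I1)→finished(I1,T1) ✗  (M1,T6,I1)→finished(I1,T6) ✓  (M2,T4,I1)→finished(I1,T4) ✗  (M2,T4,I3)→finished(I3,T4) ✗  (M2,T6,I1)→finished(I1,T6) ✓  (M2,T6,I3)→finished(I3,T6) ✓  (M3,T3,I2)→finished(I2,T3) ✗  (M3,T3,I3)→finished(I3,T3) ✓  (M3,T6,I1)→finished(I1,T6) ✓  (M3,T6,I3)→finished(I3,T6) ✓  (M4,T1,I3)→finished(I3,T1) ✓  (M4,T3,I3)→finished(I3,T3) ✓  (M4,T6,I1)→finished(I1,T6) ✓  (M4,T6,I3)→finished(I3,T6) ✓  (M5,T1,I3)→finished(I3,T1) ✓  (M5,T4,I2)→finished(I2,T4) ✗
Counterexamples (restrictor triples failing the scope): 5.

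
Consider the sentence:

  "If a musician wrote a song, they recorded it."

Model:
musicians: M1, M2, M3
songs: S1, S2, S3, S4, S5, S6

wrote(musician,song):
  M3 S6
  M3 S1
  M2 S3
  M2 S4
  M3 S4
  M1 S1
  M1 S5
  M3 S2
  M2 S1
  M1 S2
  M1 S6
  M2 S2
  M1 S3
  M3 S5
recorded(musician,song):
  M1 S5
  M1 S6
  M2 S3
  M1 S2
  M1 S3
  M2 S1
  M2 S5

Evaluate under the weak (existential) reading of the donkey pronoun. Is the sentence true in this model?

"it" takes "a song" as antecedent — a donkey pronoun bound across the clause boundary.
Weak reading: every musician m with some wrote-song has at least one wrote-song s such that recorded(m,s).
Per musician: M1:✓  M2:✓  M3:✗
M3 has no witness among its wrote-songs.

False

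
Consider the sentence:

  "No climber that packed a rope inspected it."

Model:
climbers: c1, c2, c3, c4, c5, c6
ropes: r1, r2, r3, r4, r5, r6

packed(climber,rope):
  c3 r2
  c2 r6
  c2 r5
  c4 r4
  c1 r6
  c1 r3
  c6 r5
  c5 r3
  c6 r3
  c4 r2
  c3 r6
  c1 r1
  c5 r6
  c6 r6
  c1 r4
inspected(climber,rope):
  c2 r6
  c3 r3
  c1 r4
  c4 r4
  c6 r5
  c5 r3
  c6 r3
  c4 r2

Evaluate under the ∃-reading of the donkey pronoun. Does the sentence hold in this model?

False

"it" takes "a rope" as antecedent — a donkey pronoun bound across the clause boundary.
Truth condition: for no (c,r) with packed(c,r) does inspected(c,r) hold.
Restrictor pairs — does the scope hold? (c1,r1):fails  (c1,r3):fails  (c1,r4):holds  (c1,r6):fails  (c2,r5):fails  (c2,r6):holds  (c3,r2):fails  (c3,r6):fails  (c4,r2):holds  (c4,r4):holds  (c5,r3):holds  (c5,r6):fails  (c6,r3):holds  (c6,r5):holds  (c6,r6):fails
Scope holds for 7 pair(s), so the sentence is false.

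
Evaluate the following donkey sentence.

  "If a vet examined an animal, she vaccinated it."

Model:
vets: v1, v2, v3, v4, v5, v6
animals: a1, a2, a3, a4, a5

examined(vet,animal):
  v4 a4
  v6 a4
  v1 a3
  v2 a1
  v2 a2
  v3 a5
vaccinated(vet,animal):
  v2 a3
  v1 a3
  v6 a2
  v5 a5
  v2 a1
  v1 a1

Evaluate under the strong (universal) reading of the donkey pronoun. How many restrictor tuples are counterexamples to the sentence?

4

"it" takes "an animal" as antecedent — a donkey pronoun bound across the clause boundary.
Strong reading: for every (v,a) with examined(v,a), vaccinated(v,a).
Restrictor pairs: (v1,a3) ✓  (v2,a1) ✓  (v2,a2) ✗  (v3,a5) ✗  (v4,a4) ✗  (v6,a4) ✗
Counterexamples (restrictor pairs failing the scope): 4.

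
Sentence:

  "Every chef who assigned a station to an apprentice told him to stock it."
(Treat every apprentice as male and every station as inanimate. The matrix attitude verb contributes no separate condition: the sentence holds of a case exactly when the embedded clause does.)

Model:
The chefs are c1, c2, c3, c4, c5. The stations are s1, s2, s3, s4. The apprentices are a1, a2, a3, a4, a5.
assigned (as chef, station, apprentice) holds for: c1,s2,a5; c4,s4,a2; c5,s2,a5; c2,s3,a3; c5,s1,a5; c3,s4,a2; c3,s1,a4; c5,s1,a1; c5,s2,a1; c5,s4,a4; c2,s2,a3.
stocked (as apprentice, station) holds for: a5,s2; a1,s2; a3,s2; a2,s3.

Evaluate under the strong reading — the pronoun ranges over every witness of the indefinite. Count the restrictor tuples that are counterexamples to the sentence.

7

"him" takes "an apprentice" as antecedent and "it" takes "a station"; both are donkey pronouns co-varying with the restrictor.
Strong reading: for every (c,s,a) with assigned(c,s,a), stocked(a,s).
Restrictor triples: (c1,s2,a5)→stocked(a5,s2) ✓  (c2,s2,a3)→stocked(a3,s2) ✓  (c2,s3,a3)→stocked(a3,s3) ✗  (c3,s1,a4)→stocked(a4,s1) ✗  (c3,s4,a2)→stocked(a2,s4) ✗  (c4,s4,a2)→stocked(a2,s4) ✗  (c5,s1,a1)→stocked(a1,s1) ✗  (c5,s1,a5)→stocked(a5,s1) ✗  (c5,s2,a1)→stocked(a1,s2) ✓  (c5,s2,a5)→stocked(a5,s2) ✓  (c5,s4,a4)→stocked(a4,s4) ✗
Counterexamples (restrictor triples failing the scope): 7.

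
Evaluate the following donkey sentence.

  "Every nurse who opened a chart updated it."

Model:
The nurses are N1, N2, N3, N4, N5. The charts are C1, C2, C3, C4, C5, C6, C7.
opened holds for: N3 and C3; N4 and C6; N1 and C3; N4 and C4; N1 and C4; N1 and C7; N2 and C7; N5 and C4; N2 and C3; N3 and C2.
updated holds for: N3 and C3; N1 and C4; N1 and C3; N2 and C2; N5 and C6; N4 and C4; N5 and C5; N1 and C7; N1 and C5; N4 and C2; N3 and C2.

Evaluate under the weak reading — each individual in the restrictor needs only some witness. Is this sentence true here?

"it" takes "a chart" as antecedent — a donkey pronoun bound across the clause boundary.
Weak reading: every nurse n with some opened-chart has at least one opened-chart c such that updated(n,c).
Per nurse: N1:✓  N2:✗  N3:✓  N4:✓  N5:✗
N2 has no witness among its opened-charts.

False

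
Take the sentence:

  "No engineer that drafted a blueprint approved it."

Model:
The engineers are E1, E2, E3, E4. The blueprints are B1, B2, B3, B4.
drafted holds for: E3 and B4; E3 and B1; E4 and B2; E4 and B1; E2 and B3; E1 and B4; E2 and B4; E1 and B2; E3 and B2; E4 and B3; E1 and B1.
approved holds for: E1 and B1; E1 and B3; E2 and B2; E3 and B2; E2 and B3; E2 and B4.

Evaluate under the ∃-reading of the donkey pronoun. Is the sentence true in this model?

"it" takes "a blueprint" as antecedent — a donkey pronoun bound across the clause boundary.
Truth condition: for no (e,b) with drafted(e,b) does approved(e,b) hold.
Restrictor pairs — does the scope hold? (E1,B1):holds  (E1,B2):fails  (E1,B4):fails  (E2,B3):holds  (E2,B4):holds  (E3,B1):fails  (E3,B2):holds  (E3,B4):fails  (E4,B1):fails  (E4,B2):fails  (E4,B3):fails
Scope holds for 4 pair(s), so the sentence is false.

False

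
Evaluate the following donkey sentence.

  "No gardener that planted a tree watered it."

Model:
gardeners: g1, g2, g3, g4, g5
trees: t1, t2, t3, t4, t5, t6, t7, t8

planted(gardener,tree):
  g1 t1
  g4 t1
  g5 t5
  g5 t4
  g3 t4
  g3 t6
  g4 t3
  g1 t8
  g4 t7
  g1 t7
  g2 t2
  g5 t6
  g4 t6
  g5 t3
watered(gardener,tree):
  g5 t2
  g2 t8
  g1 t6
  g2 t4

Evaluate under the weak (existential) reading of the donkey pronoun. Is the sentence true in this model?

True

"it" takes "a tree" as antecedent — a donkey pronoun bound across the clause boundary.
Truth condition: for no (g,t) with planted(g,t) does watered(g,t) hold.
Restrictor pairs — does the scope hold? (g1,t1):fails  (g1,t7):fails  (g1,t8):fails  (g2,t2):fails  (g3,t4):fails  (g3,t6):fails  (g4,t1):fails  (g4,t3):fails  (g4,t6):fails  (g4,t7):fails  (g5,t3):fails  (g5,t4):fails  (g5,t5):fails  (g5,t6):fails
Scope holds for no restrictor pair, so the sentence is true.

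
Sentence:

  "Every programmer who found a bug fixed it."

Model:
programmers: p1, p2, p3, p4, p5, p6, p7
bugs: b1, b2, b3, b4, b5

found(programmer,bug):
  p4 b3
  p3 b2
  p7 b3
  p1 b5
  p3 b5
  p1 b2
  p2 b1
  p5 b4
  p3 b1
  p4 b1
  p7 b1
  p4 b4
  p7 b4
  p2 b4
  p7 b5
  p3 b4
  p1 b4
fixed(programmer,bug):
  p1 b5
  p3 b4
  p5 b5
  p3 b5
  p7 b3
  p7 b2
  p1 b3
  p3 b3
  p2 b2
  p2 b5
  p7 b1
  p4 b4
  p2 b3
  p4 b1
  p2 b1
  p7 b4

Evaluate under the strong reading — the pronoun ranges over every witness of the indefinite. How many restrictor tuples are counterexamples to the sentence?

"it" takes "a bug" as antecedent — a donkey pronoun bound across the clause boundary.
Strong reading: for every (p,b) with found(p,b), fixed(p,b).
Restrictor pairs: (p1,b2) ✗  (p1,b4) ✗  (p1,b5) ✓  (p2,b1) ✓  (p2,b4) ✗  (p3,b1) ✗  (p3,b2) ✗  (p3,b4) ✓  (p3,b5) ✓  (p4,b1) ✓  (p4,b3) ✗  (p4,b4) ✓  (p5,b4) ✗  (p7,b1) ✓  (p7,b3) ✓  (p7,b4) ✓  (p7,b5) ✗
Counterexamples (restrictor pairs failing the scope): 8.

8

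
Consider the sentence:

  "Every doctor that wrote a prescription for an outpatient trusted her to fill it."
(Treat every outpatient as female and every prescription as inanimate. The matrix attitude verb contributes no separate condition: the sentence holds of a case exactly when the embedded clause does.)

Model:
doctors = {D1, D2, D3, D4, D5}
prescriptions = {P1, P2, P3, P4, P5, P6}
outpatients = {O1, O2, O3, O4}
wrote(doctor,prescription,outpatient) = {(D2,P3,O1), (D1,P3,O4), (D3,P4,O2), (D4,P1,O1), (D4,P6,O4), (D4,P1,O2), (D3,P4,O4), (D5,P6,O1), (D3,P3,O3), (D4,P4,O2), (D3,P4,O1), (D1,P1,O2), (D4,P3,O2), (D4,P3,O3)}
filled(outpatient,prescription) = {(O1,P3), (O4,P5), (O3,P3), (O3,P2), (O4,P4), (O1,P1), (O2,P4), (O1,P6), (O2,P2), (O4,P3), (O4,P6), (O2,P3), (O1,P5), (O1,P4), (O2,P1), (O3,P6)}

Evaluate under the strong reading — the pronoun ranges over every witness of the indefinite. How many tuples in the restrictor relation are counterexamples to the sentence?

"her" takes "an outpatient" as antecedent and "it" takes "a prescription"; both are donkey pronouns co-varying with the restrictor.
Strong reading: for every (d,p,o) with wrote(d,p,o), filled(o,p).
Restrictor triples: (D1,P1,O2)→filled(O2,P1) ✓  (D1,P3,O4)→filled(O4,P3) ✓  (D2,P3,O1)→filled(O1,P3) ✓  (D3,P3,O3)→filled(O3,P3) ✓  (D3,P4,O1)→filled(O1,P4) ✓  (D3,P4,O2)→filled(O2,P4) ✓  (D3,P4,O4)→filled(O4,P4) ✓  (D4,P1,O1)→filled(O1,P1) ✓  (D4,P1,O2)→filled(O2,P1) ✓  (D4,P3,O2)→filled(O2,P3) ✓  (D4,P3,O3)→filled(O3,P3) ✓  (D4,P4,O2)→filled(O2,P4) ✓  (D4,P6,O4)→filled(O4,P6) ✓  (D5,P6,O1)→filled(O1,P6) ✓
Counterexamples (restrictor triples failing the scope): 0.

0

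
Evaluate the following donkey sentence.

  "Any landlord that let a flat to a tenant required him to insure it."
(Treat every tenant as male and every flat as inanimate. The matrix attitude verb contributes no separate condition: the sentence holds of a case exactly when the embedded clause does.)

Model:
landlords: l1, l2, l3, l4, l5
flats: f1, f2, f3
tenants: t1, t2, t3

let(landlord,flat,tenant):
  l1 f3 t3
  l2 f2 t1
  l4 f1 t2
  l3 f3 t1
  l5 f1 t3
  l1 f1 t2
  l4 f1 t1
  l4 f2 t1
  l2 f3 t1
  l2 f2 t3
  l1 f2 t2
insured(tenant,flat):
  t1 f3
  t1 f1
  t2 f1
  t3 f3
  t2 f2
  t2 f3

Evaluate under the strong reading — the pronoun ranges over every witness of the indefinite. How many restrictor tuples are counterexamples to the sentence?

"him" takes "a tenant" as antecedent and "it" takes "a flat"; both are donkey pronouns co-varying with the restrictor.
Strong reading: for every (l,f,t) with let(l,f,t), insured(t,f).
Restrictor triples: (l1,f1,t2)→insured(t2,f1) ✓  (l1,f2,t2)→insured(t2,f2) ✓  (l1,f3,t3)→insured(t3,f3) ✓  (l2,f2,t1)→insured(t1,f2) ✗  (l2,f2,t3)→insured(t3,f2) ✗  (l2,f3,t1)→insured(t1,f3) ✓  (l3,f3,t1)→insured(t1,f3) ✓  (l4,f1,t1)→insured(t1,f1) ✓  (l4,f1,t2)→insured(t2,f1) ✓  (l4,f2,t1)→insured(t1,f2) ✗  (l5,f1,t3)→insured(t3,f1) ✗
Counterexamples (restrictor triples failing the scope): 4.

4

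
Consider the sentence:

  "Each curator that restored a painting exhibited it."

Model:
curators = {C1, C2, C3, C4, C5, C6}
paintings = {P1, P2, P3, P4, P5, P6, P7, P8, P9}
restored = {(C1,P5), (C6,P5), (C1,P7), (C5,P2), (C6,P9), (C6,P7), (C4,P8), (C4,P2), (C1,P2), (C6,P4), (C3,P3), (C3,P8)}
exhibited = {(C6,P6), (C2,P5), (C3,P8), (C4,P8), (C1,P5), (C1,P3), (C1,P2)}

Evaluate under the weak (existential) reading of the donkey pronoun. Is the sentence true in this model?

False

"it" takes "a painting" as antecedent — a donkey pronoun bound across the clause boundary.
Weak reading: every curator c with some restored-painting has at least one restored-painting p such that exhibited(c,p).
Per curator: C1:✓  C3:✓  C4:✓  C5:✗  C6:✗
C5 has no witness among its restored-paintings.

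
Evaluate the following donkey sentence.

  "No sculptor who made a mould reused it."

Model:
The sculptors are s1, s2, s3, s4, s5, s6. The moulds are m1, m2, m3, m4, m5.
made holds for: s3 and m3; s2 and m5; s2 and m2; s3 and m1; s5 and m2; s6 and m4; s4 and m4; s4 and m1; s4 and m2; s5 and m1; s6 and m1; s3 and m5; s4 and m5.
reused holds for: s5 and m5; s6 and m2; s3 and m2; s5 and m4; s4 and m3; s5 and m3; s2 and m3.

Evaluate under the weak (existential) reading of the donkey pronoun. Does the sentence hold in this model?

"it" takes "a mould" as antecedent — a donkey pronoun bound across the clause boundary.
Truth condition: for no (s,m) with made(s,m) does reused(s,m) hold.
Restrictor pairs — does the scope hold? (s2,m2):fails  (s2,m5):fails  (s3,m1):fails  (s3,m3):fails  (s3,m5):fails  (s4,m1):fails  (s4,m2):fails  (s4,m4):fails  (s4,m5):fails  (s5,m1):fails  (s5,m2):fails  (s6,m1):fails  (s6,m4):fails
Scope holds for no restrictor pair, so the sentence is true.

True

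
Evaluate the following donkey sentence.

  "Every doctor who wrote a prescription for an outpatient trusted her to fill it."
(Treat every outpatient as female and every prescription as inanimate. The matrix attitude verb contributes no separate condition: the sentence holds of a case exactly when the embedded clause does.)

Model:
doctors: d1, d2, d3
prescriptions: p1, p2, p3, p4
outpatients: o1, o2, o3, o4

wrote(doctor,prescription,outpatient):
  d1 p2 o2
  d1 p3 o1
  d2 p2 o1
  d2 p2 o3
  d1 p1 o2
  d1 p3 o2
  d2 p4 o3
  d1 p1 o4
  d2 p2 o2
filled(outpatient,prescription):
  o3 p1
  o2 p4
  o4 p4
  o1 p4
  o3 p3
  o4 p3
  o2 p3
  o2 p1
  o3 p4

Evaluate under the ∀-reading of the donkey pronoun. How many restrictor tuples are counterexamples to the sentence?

6

"her" takes "an outpatient" as antecedent and "it" takes "a prescription"; both are donkey pronouns co-varying with the restrictor.
Strong reading: for every (d,p,o) with wrote(d,p,o), filled(o,p).
Restrictor triples: (d1,p1,o2)→filled(o2,p1) ✓  (d1,p1,o4)→filled(o4,p1) ✗  (d1,p2,o2)→filled(o2,p2) ✗  (d1,p3,o1)→filled(o1,p3) ✗  (d1,p3,o2)→filled(o2,p3) ✓  (d2,p2,o1)→filled(o1,p2) ✗  (d2,p2,o2)→filled(o2,p2) ✗  (d2,p2,o3)→filled(o3,p2) ✗  (d2,p4,o3)→filled(o3,p4) ✓
Counterexamples (restrictor triples failing the scope): 6.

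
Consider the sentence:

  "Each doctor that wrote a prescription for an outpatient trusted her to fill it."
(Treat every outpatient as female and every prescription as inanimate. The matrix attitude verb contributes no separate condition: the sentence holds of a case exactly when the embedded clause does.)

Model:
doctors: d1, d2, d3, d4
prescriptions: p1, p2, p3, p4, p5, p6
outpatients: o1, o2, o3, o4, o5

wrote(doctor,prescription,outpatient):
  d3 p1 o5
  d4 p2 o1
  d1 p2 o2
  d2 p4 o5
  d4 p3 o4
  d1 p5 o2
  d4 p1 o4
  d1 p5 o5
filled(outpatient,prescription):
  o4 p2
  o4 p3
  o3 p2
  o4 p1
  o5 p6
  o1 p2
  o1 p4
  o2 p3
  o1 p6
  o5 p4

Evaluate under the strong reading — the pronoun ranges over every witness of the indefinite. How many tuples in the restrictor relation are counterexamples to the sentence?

4

"her" takes "an outpatient" as antecedent and "it" takes "a prescription"; both are donkey pronouns co-varying with the restrictor.
Strong reading: for every (d,p,o) with wrote(d,p,o), filled(o,p).
Restrictor triples: (d1,p2,o2)→filled(o2,p2) ✗  (d1,p5,o2)→filled(o2,p5) ✗  (d1,p5,o5)→filled(o5,p5) ✗  (d2,p4,o5)→filled(o5,p4) ✓  (d3,p1,o5)→filled(o5,p1) ✗  (d4,p1,o4)→filled(o4,p1) ✓  (d4,p2,o1)→filled(o1,p2) ✓  (d4,p3,o4)→filled(o4,p3) ✓
Counterexamples (restrictor triples failing the scope): 4.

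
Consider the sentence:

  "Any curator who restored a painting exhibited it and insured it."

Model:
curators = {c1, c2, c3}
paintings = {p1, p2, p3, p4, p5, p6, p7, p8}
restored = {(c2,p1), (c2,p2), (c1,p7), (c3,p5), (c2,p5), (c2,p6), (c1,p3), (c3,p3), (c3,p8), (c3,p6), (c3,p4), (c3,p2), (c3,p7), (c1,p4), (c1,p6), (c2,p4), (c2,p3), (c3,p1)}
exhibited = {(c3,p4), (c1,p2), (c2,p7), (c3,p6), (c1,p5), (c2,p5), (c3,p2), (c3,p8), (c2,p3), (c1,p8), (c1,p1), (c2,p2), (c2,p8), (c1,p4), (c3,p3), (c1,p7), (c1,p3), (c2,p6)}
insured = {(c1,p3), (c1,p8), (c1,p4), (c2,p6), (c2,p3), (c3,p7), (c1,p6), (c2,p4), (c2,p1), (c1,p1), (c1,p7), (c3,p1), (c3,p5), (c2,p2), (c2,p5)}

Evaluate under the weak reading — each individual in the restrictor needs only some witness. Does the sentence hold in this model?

False

"it" takes "a painting" as antecedent — a donkey pronoun bound across the clause boundary.
Weak reading: every curator c with some restored-painting has at least one restored-painting p such that exhibited(c,p) ∧ insured(c,p).
Per curator: c1:✓  c2:✓  c3:✗
c3 has no witness among its restored-paintings.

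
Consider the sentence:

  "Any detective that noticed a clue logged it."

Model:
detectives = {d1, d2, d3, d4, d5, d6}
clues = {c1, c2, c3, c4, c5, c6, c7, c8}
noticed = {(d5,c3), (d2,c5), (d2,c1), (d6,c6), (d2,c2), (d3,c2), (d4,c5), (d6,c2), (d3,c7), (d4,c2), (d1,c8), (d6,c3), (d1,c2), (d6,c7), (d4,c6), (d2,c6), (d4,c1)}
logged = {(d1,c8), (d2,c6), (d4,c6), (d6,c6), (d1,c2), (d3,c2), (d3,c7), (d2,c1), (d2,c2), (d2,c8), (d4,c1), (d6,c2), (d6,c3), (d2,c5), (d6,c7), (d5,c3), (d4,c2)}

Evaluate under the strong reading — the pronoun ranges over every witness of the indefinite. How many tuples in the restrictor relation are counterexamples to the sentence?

1

"it" takes "a clue" as antecedent — a donkey pronoun bound across the clause boundary.
Strong reading: for every (d,c) with noticed(d,c), logged(d,c).
Restrictor pairs: (d1,c2) ✓  (d1,c8) ✓  (d2,c1) ✓  (d2,c2) ✓  (d2,c5) ✓  (d2,c6) ✓  (d3,c2) ✓  (d3,c7) ✓  (d4,c1) ✓  (d4,c2) ✓  (d4,c5) ✗  (d4,c6) ✓  (d5,c3) ✓  (d6,c2) ✓  (d6,c3) ✓  (d6,c6) ✓  (d6,c7) ✓
Counterexamples (restrictor pairs failing the scope): 1.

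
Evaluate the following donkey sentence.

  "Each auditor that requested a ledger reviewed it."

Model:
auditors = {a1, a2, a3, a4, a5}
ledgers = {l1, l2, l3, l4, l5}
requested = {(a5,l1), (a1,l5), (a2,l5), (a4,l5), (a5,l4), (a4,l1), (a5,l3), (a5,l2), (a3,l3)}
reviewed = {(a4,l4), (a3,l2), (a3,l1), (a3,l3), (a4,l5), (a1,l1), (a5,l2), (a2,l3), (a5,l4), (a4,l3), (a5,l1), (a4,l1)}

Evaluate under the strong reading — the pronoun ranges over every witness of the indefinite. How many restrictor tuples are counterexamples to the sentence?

3

"it" takes "a ledger" as antecedent — a donkey pronoun bound across the clause boundary.
Strong reading: for every (a,l) with requested(a,l), reviewed(a,l).
Restrictor pairs: (a1,l5) ✗  (a2,l5) ✗  (a3,l3) ✓  (a4,l1) ✓  (a4,l5) ✓  (a5,l1) ✓  (a5,l2) ✓  (a5,l3) ✗  (a5,l4) ✓
Counterexamples (restrictor pairs failing the scope): 3.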